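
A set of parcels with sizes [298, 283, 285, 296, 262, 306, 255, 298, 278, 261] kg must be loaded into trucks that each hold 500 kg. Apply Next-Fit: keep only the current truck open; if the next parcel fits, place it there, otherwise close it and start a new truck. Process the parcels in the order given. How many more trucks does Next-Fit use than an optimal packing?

Next-Fit: [298] [283] [285] [296] [262] [306] [255] [298] [278] [261] → 10 trucks.
10 parcels exceed 250 kg (half the capacity), and no two of those can share a truck, so at least 10 trucks are needed.
So 10 is already optimal.

0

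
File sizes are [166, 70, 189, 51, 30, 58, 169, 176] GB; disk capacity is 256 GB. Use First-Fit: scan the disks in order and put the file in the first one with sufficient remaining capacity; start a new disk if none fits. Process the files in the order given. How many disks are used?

Put 166 GB in disk 1; 90 GB remain.
Put 70 GB in disk 1; 20 GB remain.
Put 189 GB in disk 2; 67 GB remain.
Put 51 GB in disk 2; 16 GB remain.
Put 30 GB in disk 3; 226 GB remain.
Put 58 GB in disk 3; 168 GB remain.
Put 169 GB in disk 4; 87 GB remain.
Put 176 GB in disk 5; 80 GB remain.

5 disks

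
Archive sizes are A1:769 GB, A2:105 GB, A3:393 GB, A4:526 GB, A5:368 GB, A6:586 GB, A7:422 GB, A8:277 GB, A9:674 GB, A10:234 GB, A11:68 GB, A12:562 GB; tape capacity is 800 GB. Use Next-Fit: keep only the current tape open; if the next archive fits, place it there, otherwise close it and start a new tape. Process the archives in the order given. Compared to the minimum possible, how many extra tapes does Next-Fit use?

Next-Fit: [769] [105,393] [526] [368] [586] [422,277] [674] [234,68] [562] → 9 tapes.
Total size 4984 GB; any packing needs at least ⌈4984/800⌉ = 7 tapes.
An optimal packing achieves that bound: [769] [674,105] [586,68] [562,234] [526] [422,368] [393,277] → 7 tapes.
Excess: 9 − 7 = 2.

2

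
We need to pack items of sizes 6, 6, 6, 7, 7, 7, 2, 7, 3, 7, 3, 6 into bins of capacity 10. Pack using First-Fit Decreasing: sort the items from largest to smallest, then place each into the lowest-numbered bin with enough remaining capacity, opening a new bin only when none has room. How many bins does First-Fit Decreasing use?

9

Sorted descending: 7, 7, 7, 7, 7, 6, 6, 6, 6, 3, 3, 2.
Put 7 in bin 1; 3 remain.
Put 7 in bin 2; 3 remain.
Put 7 in bin 3; 3 remain.
Put 7 in bin 4; 3 remain.
Put 7 in bin 5; 3 remain.
Put 6 in bin 6; 4 remain.
Put 6 in bin 7; 4 remain.
Put 6 in bin 8; 4 remain.
Put 6 in bin 9; 4 remain.
Put 3 in bin 1; 0 remain.
Put 3 in bin 2; 0 remain.
Put 2 in bin 3; 1 remain.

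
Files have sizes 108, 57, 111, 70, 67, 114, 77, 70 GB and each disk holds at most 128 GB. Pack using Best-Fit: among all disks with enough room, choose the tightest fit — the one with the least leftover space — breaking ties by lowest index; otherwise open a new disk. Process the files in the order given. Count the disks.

Put 108 GB in disk 1; 20 GB remain.
Put 57 GB in disk 2; 71 GB remain.
Put 111 GB in disk 3; 17 GB remain.
Put 70 GB in disk 2; 1 GB remain.
Put 67 GB in disk 4; 61 GB remain.
Put 114 GB in disk 5; 14 GB remain.
Put 77 GB in disk 6; 51 GB remain.
Put 70 GB in disk 7; 58 GB remain.

7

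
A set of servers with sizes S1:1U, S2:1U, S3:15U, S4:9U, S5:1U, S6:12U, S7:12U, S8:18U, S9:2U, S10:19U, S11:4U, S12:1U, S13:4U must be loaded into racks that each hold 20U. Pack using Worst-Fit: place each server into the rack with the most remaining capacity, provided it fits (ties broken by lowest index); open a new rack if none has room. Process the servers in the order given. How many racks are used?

rack 1: place S1 (1U), 19U left
rack 1: place S2 (1U), 18U left
rack 1: place S3 (15U), 3U left
rack 2: place S4 (9U), 11U left
rack 2: place S5 (1U), 10U left
rack 3: place S6 (12U), 8U left
rack 4: place S7 (12U), 8U left
rack 5: place S8 (18U), 2U left
rack 2: place S9 (2U), 8U left
rack 6: place S10 (19U), 1U left
rack 2: place S11 (4U), 4U left
rack 3: place S12 (1U), 7U left
rack 4: place S13 (4U), 4U left

6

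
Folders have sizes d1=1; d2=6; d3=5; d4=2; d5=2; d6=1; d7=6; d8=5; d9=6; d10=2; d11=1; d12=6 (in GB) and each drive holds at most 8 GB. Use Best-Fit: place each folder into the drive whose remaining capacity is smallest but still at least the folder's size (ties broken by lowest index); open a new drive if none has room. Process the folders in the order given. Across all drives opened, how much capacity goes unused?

d1 (1 GB) → drive 1 (remaining 7 GB)
d2 (6 GB) → drive 1 (remaining 1 GB)
d3 (5 GB) → drive 2 (remaining 3 GB)
d4 (2 GB) → drive 2 (remaining 1 GB)
d5 (2 GB) → drive 3 (remaining 6 GB)
d6 (1 GB) → drive 1 (remaining 0 GB)
d7 (6 GB) → drive 3 (remaining 0 GB)
d8 (5 GB) → drive 4 (remaining 3 GB)
d9 (6 GB) → drive 5 (remaining 2 GB)
d10 (2 GB) → drive 5 (remaining 0 GB)
d11 (1 GB) → drive 2 (remaining 0 GB)
d12 (6 GB) → drive 6 (remaining 2 GB)
6 drives × 8 GB = 48 GB; used 43 GB; unused 5 GB.

5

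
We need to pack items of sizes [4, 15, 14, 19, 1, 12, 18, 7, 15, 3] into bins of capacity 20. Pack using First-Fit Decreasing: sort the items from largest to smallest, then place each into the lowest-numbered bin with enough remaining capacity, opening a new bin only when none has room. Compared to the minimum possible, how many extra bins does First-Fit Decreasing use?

0

First-Fit Decreasing: [19,1] [18] [15,4] [15,3] [14] [12,7] → 6 bins.
Total size 108; any packing needs at least ⌈108/20⌉ = 6 bins.
So 6 is already optimal.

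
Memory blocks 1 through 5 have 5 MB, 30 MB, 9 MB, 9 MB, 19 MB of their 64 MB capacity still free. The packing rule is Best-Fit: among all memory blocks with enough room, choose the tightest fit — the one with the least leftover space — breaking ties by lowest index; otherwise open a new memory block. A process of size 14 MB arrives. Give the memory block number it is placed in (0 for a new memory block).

5

Memory blocks with room: memory block 2 (30 MB), memory block 5 (19 MB).
Tightest fit is memory block 5 with 19 MB free.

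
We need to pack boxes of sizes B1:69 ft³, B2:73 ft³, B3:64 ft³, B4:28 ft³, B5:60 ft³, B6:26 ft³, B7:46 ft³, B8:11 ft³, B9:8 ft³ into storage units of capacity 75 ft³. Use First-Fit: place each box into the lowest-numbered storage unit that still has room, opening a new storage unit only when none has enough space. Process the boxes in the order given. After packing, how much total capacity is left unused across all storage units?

storage unit 1: place B1 (69 ft³), 6 ft³ left
storage unit 2: place B2 (73 ft³), 2 ft³ left
storage unit 3: place B3 (64 ft³), 11 ft³ left
storage unit 4: place B4 (28 ft³), 47 ft³ left
storage unit 5: place B5 (60 ft³), 15 ft³ left
storage unit 4: place B6 (26 ft³), 21 ft³ left
storage unit 6: place B7 (46 ft³), 29 ft³ left
storage unit 3: place B8 (11 ft³), 0 ft³ left
storage unit 4: place B9 (8 ft³), 13 ft³ left
6 storage units × 75 ft³ = 450 ft³; used 385 ft³; unused 65 ft³.

65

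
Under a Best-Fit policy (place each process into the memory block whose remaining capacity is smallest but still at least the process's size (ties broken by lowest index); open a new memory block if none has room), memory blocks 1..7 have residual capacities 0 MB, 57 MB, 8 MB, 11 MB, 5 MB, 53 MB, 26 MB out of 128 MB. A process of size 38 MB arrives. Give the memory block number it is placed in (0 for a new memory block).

6

Memory blocks with room: memory block 2 (57 MB), memory block 6 (53 MB).
Tightest fit is memory block 6 with 53 MB free.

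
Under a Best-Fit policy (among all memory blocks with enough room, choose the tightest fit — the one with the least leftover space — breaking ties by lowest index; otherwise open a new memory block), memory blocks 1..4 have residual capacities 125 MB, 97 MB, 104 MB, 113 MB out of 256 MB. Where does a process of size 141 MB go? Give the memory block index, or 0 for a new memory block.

0

No memory block has ≥ 141 MB free, so a new memory block is opened.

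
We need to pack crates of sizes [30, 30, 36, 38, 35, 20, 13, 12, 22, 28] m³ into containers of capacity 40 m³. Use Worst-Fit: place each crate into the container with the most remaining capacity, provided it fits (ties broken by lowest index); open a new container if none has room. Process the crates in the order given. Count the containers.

8 containers

container 1: place 30 m³, 10 m³ left
container 2: place 30 m³, 10 m³ left
container 3: place 36 m³, 4 m³ left
container 4: place 38 m³, 2 m³ left
container 5: place 35 m³, 5 m³ left
container 6: place 20 m³, 20 m³ left
container 6: place 13 m³, 7 m³ left
container 7: place 12 m³, 28 m³ left
container 7: place 22 m³, 6 m³ left
container 8: place 28 m³, 12 m³ left
Final containers: [30] [30] [36] [38] [35] [20,13] [12,22] [28].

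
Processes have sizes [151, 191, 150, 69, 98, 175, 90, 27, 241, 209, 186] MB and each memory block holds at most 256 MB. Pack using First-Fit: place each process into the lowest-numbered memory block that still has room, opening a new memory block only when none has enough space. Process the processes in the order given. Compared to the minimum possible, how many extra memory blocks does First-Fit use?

First-Fit: [151,69,27] [191] [150,98] [175] [90] [241] [209] [186] → 8 memory blocks.
Total size 1587 MB; any packing needs at least ⌈1587/256⌉ = 7 memory blocks.
An optimal packing achieves that bound: [241] [209,27] [191] [186,69] [175] [151,98] [150,90] → 7 memory blocks.
Excess: 8 − 7 = 1.

1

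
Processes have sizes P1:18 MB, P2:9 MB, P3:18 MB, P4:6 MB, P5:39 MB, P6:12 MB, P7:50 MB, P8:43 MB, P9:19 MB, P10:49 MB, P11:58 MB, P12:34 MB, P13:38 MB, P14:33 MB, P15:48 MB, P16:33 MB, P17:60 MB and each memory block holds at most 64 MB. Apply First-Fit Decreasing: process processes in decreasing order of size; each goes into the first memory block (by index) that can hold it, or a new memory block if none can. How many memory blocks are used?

Sorted descending: 60, 58, 50, 49, 48, 43, 39, 38, 34, 33, 33, 19, 18, 18, 12, 9, 6.
60 MB → memory block 1 (remaining 4 MB)
58 MB → memory block 2 (remaining 6 MB)
50 MB → memory block 3 (remaining 14 MB)
49 MB → memory block 4 (remaining 15 MB)
48 MB → memory block 5 (remaining 16 MB)
43 MB → memory block 6 (remaining 21 MB)
39 MB → memory block 7 (remaining 25 MB)
38 MB → memory block 8 (remaining 26 MB)
34 MB → memory block 9 (remaining 30 MB)
33 MB → memory block 10 (remaining 31 MB)
33 MB → memory block 11 (remaining 31 MB)
19 MB → memory block 6 (remaining 2 MB)
18 MB → memory block 7 (remaining 7 MB)
18 MB → memory block 8 (remaining 8 MB)
12 MB → memory block 3 (remaining 2 MB)
9 MB → memory block 4 (remaining 6 MB)
6 MB → memory block 2 (remaining 0 MB)
Final memory blocks: [60] [58,6] [50,12] [49,9] [48] [43,19] [39,18] [38,18] [34] [33] [33].

11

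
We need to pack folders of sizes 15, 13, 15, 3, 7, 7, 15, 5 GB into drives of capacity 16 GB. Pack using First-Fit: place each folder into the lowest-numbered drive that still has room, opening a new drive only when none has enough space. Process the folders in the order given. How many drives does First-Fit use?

6 drives

drive 1: place 15 GB, 1 GB left
drive 2: place 13 GB, 3 GB left
drive 3: place 15 GB, 1 GB left
drive 2: place 3 GB, 0 GB left
drive 4: place 7 GB, 9 GB left
drive 4: place 7 GB, 2 GB left
drive 5: place 15 GB, 1 GB left
drive 6: place 5 GB, 11 GB left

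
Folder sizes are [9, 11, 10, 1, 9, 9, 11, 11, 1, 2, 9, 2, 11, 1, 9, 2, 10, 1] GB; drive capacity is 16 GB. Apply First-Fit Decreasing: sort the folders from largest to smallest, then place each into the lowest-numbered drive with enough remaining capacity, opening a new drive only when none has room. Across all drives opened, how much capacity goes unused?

Sorted descending: 11, 11, 11, 11, 10, 10, 9, 9, 9, 9, 9, 2, 2, 2, 1, 1, 1, 1.
Put 11 GB in drive 1; 5 GB remain.
Put 11 GB in drive 2; 5 GB remain.
Put 11 GB in drive 3; 5 GB remain.
Put 11 GB in drive 4; 5 GB remain.
Put 10 GB in drive 5; 6 GB remain.
Put 10 GB in drive 6; 6 GB remain.
Put 9 GB in drive 7; 7 GB remain.
Put 9 GB in drive 8; 7 GB remain.
Put 9 GB in drive 9; 7 GB remain.
Put 9 GB in drive 10; 7 GB remain.
Put 9 GB in drive 11; 7 GB remain.
Put 2 GB in drive 1; 3 GB remain.
Put 2 GB in drive 1; 1 GB remain.
Put 2 GB in drive 2; 3 GB remain.
Put 1 GB in drive 1; 0 GB remain.
Put 1 GB in drive 2; 2 GB remain.
Put 1 GB in drive 2; 1 GB remain.
Put 1 GB in drive 2; 0 GB remain.
11 drives × 16 GB = 176 GB; used 119 GB; unused 57 GB.

57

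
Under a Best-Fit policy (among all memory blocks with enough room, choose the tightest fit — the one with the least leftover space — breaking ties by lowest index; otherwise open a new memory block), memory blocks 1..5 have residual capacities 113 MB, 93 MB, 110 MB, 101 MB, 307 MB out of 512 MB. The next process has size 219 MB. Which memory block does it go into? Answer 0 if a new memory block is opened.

Memory blocks with room: memory block 5 (307 MB).
Tightest fit is memory block 5 with 307 MB free.

5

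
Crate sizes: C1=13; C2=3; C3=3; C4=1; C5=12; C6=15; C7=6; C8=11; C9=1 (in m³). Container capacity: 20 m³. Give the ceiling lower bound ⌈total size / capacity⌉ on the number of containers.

Total size = 13 + 3 + 3 + 1 + 12 + 15 + 6 + 11 + 1 = 65 m³.
⌈65 / 20⌉ = 4.

4 containers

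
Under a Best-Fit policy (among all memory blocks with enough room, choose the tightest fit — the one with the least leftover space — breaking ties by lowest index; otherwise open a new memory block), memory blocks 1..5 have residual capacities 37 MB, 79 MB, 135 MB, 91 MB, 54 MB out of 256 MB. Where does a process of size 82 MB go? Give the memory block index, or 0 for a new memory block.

4

Memory blocks with room: memory block 3 (135 MB), memory block 4 (91 MB).
Tightest fit is memory block 4 with 91 MB free.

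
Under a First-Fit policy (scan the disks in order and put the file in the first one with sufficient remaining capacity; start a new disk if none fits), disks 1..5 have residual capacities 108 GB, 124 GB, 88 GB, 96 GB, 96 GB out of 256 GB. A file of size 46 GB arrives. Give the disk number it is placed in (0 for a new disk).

Disks with room: disk 1 (108 GB), disk 2 (124 GB), disk 3 (88 GB), disk 4 (96 GB), disk 5 (96 GB).
The first with room is disk 1.

1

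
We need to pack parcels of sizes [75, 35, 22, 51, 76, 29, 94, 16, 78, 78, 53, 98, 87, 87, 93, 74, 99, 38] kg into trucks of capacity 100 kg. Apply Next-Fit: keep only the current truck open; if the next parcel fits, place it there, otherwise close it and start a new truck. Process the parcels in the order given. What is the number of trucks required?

Put 75 kg in truck 1; 25 kg remain.
Put 35 kg in truck 2; 65 kg remain.
Put 22 kg in truck 2; 43 kg remain.
Put 51 kg in truck 3; 49 kg remain.
Put 76 kg in truck 4; 24 kg remain.
Put 29 kg in truck 5; 71 kg remain.
Put 94 kg in truck 6; 6 kg remain.
Put 16 kg in truck 7; 84 kg remain.
Put 78 kg in truck 7; 6 kg remain.
Put 78 kg in truck 8; 22 kg remain.
Put 53 kg in truck 9; 47 kg remain.
Put 98 kg in truck 10; 2 kg remain.
Put 87 kg in truck 11; 13 kg remain.
Put 87 kg in truck 12; 13 kg remain.
Put 93 kg in truck 13; 7 kg remain.
Put 74 kg in truck 14; 26 kg remain.
Put 99 kg in truck 15; 1 kg remain.
Put 38 kg in truck 16; 62 kg remain.

16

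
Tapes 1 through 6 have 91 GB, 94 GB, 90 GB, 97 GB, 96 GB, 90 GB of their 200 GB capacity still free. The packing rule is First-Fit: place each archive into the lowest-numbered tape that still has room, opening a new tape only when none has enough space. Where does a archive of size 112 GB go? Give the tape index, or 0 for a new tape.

No tape has ≥ 112 GB free, so a new tape is opened.

0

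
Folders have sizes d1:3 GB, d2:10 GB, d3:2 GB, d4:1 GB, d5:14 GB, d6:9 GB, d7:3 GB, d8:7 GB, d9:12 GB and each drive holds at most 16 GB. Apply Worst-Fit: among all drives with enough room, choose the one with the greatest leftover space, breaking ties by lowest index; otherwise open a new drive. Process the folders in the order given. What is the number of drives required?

drive 1: place d1 (3 GB), 13 GB left
drive 1: place d2 (10 GB), 3 GB left
drive 1: place d3 (2 GB), 1 GB left
drive 1: place d4 (1 GB), 0 GB left
drive 2: place d5 (14 GB), 2 GB left
drive 3: place d6 (9 GB), 7 GB left
drive 3: place d7 (3 GB), 4 GB left
drive 4: place d8 (7 GB), 9 GB left
drive 5: place d9 (12 GB), 4 GB left
Final drives: [3,10,2,1] [14] [9,3] [7] [12].

5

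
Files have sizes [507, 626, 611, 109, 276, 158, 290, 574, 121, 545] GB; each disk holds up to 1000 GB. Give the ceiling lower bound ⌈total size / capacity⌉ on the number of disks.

Total size = 507 + 626 + 611 + 109 + 276 + 158 + 290 + 574 + 121 + 545 = 3817 GB.
⌈3817 / 1000⌉ = 4.

4 disks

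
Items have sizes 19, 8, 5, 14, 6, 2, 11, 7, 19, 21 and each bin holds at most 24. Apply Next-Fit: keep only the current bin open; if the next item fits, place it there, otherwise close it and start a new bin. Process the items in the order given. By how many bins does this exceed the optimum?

Next-Fit: [19] [8,5] [14,6,2] [11,7] [19] [21] → 6 bins.
Total size 112; any packing needs at least ⌈112/24⌉ = 5 bins.
An optimal packing achieves that bound: [21,2] [19,5] [19] [14,8] [11,7,6] → 5 bins.
Excess: 6 − 5 = 1.

1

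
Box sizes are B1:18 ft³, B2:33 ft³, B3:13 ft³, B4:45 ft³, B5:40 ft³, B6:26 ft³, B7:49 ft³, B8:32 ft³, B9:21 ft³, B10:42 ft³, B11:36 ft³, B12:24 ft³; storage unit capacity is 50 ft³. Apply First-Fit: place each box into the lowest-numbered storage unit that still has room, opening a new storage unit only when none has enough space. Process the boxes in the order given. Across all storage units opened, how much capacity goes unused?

121

storage unit 1: place B1 (18 ft³), 32 ft³ left
storage unit 2: place B2 (33 ft³), 17 ft³ left
storage unit 1: place B3 (13 ft³), 19 ft³ left
storage unit 3: place B4 (45 ft³), 5 ft³ left
storage unit 4: place B5 (40 ft³), 10 ft³ left
storage unit 5: place B6 (26 ft³), 24 ft³ left
storage unit 6: place B7 (49 ft³), 1 ft³ left
storage unit 7: place B8 (32 ft³), 18 ft³ left
storage unit 5: place B9 (21 ft³), 3 ft³ left
storage unit 8: place B10 (42 ft³), 8 ft³ left
storage unit 9: place B11 (36 ft³), 14 ft³ left
storage unit 10: place B12 (24 ft³), 26 ft³ left
10 storage units × 50 ft³ = 500 ft³; used 379 ft³; unused 121 ft³.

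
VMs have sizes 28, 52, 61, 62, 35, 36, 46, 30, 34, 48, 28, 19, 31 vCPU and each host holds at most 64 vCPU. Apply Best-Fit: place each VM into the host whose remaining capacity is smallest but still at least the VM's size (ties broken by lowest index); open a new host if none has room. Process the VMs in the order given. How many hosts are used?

9 hosts

28 vCPU → host 1 (remaining 36 vCPU)
52 vCPU → host 2 (remaining 12 vCPU)
61 vCPU → host 3 (remaining 3 vCPU)
62 vCPU → host 4 (remaining 2 vCPU)
35 vCPU → host 1 (remaining 1 vCPU)
36 vCPU → host 5 (remaining 28 vCPU)
46 vCPU → host 6 (remaining 18 vCPU)
30 vCPU → host 7 (remaining 34 vCPU)
34 vCPU → host 7 (remaining 0 vCPU)
48 vCPU → host 8 (remaining 16 vCPU)
28 vCPU → host 5 (remaining 0 vCPU)
19 vCPU → host 9 (remaining 45 vCPU)
31 vCPU → host 9 (remaining 14 vCPU)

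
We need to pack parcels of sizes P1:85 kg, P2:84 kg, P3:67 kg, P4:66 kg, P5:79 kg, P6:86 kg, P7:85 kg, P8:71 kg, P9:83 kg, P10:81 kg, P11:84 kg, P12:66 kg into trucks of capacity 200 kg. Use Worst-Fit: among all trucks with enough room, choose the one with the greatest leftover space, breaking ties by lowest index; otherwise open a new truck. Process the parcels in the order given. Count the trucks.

6

Put P1 (85 kg) in truck 1; 115 kg remain.
Put P2 (84 kg) in truck 1; 31 kg remain.
Put P3 (67 kg) in truck 2; 133 kg remain.
Put P4 (66 kg) in truck 2; 67 kg remain.
Put P5 (79 kg) in truck 3; 121 kg remain.
Put P6 (86 kg) in truck 3; 35 kg remain.
Put P7 (85 kg) in truck 4; 115 kg remain.
Put P8 (71 kg) in truck 4; 44 kg remain.
Put P9 (83 kg) in truck 5; 117 kg remain.
Put P10 (81 kg) in truck 5; 36 kg remain.
Put P11 (84 kg) in truck 6; 116 kg remain.
Put P12 (66 kg) in truck 6; 50 kg remain.
Final trucks: [85,84] [67,66] [79,86] [85,71] [83,81] [84,66].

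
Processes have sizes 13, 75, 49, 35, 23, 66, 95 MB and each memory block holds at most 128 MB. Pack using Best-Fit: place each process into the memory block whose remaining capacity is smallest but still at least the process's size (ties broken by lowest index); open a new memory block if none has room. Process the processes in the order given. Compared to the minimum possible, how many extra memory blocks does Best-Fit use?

Best-Fit: [13,75,35] [49,23] [66] [95] → 4 memory blocks.
Total size 356 MB; any packing needs at least ⌈356/128⌉ = 3 memory blocks.
An optimal packing achieves that bound: [95,23] [75,49] [66,35,13] → 3 memory blocks.
Excess: 4 − 3 = 1.

1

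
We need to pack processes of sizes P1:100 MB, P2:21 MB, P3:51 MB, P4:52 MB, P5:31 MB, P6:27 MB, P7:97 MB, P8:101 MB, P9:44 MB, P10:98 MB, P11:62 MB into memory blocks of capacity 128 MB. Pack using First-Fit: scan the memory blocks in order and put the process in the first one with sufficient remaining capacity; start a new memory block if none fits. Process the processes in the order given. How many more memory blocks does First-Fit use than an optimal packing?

First-Fit: [100,21] [51,52] [31,27,44] [97] [101] [98] [62] → 7 memory blocks.
Total size 684 MB; any packing needs at least ⌈684/128⌉ = 6 memory blocks.
An optimal packing achieves that bound: [101,27] [100,21] [98] [97,31] [62,52] [51,44] → 6 memory blocks.
Excess: 7 − 6 = 1.

1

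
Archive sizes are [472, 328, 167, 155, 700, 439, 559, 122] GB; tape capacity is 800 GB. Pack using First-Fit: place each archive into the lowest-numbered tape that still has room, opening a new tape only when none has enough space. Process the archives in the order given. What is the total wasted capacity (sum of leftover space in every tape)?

258

472 GB → tape 1 (remaining 328 GB)
328 GB → tape 1 (remaining 0 GB)
167 GB → tape 2 (remaining 633 GB)
155 GB → tape 2 (remaining 478 GB)
700 GB → tape 3 (remaining 100 GB)
439 GB → tape 2 (remaining 39 GB)
559 GB → tape 4 (remaining 241 GB)
122 GB → tape 4 (remaining 119 GB)
4 tapes × 800 GB = 3200 GB; used 2942 GB; unused 258 GB.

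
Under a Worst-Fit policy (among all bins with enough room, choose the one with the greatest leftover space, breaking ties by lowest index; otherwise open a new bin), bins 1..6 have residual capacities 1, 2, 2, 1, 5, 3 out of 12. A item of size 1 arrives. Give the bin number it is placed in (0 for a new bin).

Bins with room: bin 1 (1), bin 2 (2), bin 3 (2), bin 4 (1), bin 5 (5), bin 6 (3).
Most room is bin 5 with 5 free.

5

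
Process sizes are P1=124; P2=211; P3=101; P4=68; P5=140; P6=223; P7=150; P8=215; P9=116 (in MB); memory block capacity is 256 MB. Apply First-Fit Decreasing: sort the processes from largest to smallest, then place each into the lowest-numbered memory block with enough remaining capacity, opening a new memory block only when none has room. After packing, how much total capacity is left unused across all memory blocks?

Sorted descending: 223, 215, 211, 150, 140, 124, 116, 101, 68.
Put 223 MB in memory block 1; 33 MB remain.
Put 215 MB in memory block 2; 41 MB remain.
Put 211 MB in memory block 3; 45 MB remain.
Put 150 MB in memory block 4; 106 MB remain.
Put 140 MB in memory block 5; 116 MB remain.
Put 124 MB in memory block 6; 132 MB remain.
Put 116 MB in memory block 5; 0 MB remain.
Put 101 MB in memory block 4; 5 MB remain.
Put 68 MB in memory block 6; 64 MB remain.
6 memory blocks × 256 MB = 1536 MB; used 1348 MB; unused 188 MB.

188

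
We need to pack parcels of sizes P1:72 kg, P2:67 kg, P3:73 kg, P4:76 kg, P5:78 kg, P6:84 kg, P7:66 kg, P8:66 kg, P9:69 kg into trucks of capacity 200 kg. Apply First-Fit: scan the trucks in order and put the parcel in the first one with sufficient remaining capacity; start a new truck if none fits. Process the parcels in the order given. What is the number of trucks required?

5

truck 1: place P1 (72 kg), 128 kg left
truck 1: place P2 (67 kg), 61 kg left
truck 2: place P3 (73 kg), 127 kg left
truck 2: place P4 (76 kg), 51 kg left
truck 3: place P5 (78 kg), 122 kg left
truck 3: place P6 (84 kg), 38 kg left
truck 4: place P7 (66 kg), 134 kg left
truck 4: place P8 (66 kg), 68 kg left
truck 5: place P9 (69 kg), 131 kg left
Final trucks: [72,67] [73,76] [78,84] [66,66] [69].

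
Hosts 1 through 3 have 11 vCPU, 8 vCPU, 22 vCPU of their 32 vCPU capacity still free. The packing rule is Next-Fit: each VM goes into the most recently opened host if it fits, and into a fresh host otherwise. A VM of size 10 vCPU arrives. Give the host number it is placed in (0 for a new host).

Next-Fit only looks at host 3, which has 22 vCPU free.
10 vCPU fits there.

3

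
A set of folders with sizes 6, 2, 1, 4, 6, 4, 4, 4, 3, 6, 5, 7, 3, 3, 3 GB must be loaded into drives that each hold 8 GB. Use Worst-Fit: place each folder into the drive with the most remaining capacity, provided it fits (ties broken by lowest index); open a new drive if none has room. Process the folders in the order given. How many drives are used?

9 drives

drive 1: place 6 GB, 2 GB left
drive 1: place 2 GB, 0 GB left
drive 2: place 1 GB, 7 GB left
drive 2: place 4 GB, 3 GB left
drive 3: place 6 GB, 2 GB left
drive 4: place 4 GB, 4 GB left
drive 4: place 4 GB, 0 GB left
drive 5: place 4 GB, 4 GB left
drive 5: place 3 GB, 1 GB left
drive 6: place 6 GB, 2 GB left
drive 7: place 5 GB, 3 GB left
drive 8: place 7 GB, 1 GB left
drive 2: place 3 GB, 0 GB left
drive 7: place 3 GB, 0 GB left
drive 9: place 3 GB, 5 GB left
Final drives: [6,2] [1,4,3] [6] [4,4] [4,3] [6] [5,3] [7] [3].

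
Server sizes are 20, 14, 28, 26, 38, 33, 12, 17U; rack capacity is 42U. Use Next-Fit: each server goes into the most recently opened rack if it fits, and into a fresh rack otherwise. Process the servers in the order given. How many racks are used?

rack 1: place 20U, 22U left
rack 1: place 14U, 8U left
rack 2: place 28U, 14U left
rack 3: place 26U, 16U left
rack 4: place 38U, 4U left
rack 5: place 33U, 9U left
rack 6: place 12U, 30U left
rack 6: place 17U, 13U left
Final racks: [20,14] [28] [26] [38] [33] [12,17].

6 racks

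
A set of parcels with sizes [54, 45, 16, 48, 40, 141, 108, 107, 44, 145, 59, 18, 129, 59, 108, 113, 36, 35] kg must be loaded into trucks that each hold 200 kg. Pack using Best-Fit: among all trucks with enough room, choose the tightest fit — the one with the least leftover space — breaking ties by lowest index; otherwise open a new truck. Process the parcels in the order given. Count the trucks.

truck 1: place 54 kg, 146 kg left
truck 1: place 45 kg, 101 kg left
truck 1: place 16 kg, 85 kg left
truck 1: place 48 kg, 37 kg left
truck 2: place 40 kg, 160 kg left
truck 2: place 141 kg, 19 kg left
truck 3: place 108 kg, 92 kg left
truck 4: place 107 kg, 93 kg left
truck 3: place 44 kg, 48 kg left
truck 5: place 145 kg, 55 kg left
truck 4: place 59 kg, 34 kg left
truck 2: place 18 kg, 1 kg left
truck 6: place 129 kg, 71 kg left
truck 6: place 59 kg, 12 kg left
truck 7: place 108 kg, 92 kg left
truck 8: place 113 kg, 87 kg left
truck 1: place 36 kg, 1 kg left
truck 3: place 35 kg, 13 kg left
Final trucks: [54,45,16,48,36] [40,141,18] [108,44,35] [107,59] [145] [129,59] [108] [113].

8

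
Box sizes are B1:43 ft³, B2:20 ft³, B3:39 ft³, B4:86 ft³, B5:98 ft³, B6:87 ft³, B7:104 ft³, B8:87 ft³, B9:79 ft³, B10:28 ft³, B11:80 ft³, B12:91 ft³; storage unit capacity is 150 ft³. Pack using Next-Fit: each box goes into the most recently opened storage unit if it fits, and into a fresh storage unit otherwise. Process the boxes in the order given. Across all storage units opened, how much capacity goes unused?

508

storage unit 1: place B1 (43 ft³), 107 ft³ left
storage unit 1: place B2 (20 ft³), 87 ft³ left
storage unit 1: place B3 (39 ft³), 48 ft³ left
storage unit 2: place B4 (86 ft³), 64 ft³ left
storage unit 3: place B5 (98 ft³), 52 ft³ left
storage unit 4: place B6 (87 ft³), 63 ft³ left
storage unit 5: place B7 (104 ft³), 46 ft³ left
storage unit 6: place B8 (87 ft³), 63 ft³ left
storage unit 7: place B9 (79 ft³), 71 ft³ left
storage unit 7: place B10 (28 ft³), 43 ft³ left
storage unit 8: place B11 (80 ft³), 70 ft³ left
storage unit 9: place B12 (91 ft³), 59 ft³ left
9 storage units × 150 ft³ = 1350 ft³; used 842 ft³; unused 508 ft³.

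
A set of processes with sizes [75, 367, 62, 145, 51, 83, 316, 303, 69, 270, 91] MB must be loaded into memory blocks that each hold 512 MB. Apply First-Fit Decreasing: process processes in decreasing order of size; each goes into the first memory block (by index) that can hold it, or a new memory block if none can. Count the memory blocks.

4

Sorted descending: 367, 316, 303, 270, 145, 91, 83, 75, 69, 62, 51.
367 MB → memory block 1 (remaining 145 MB)
316 MB → memory block 2 (remaining 196 MB)
303 MB → memory block 3 (remaining 209 MB)
270 MB → memory block 4 (remaining 242 MB)
145 MB → memory block 1 (remaining 0 MB)
91 MB → memory block 2 (remaining 105 MB)
83 MB → memory block 2 (remaining 22 MB)
75 MB → memory block 3 (remaining 134 MB)
69 MB → memory block 3 (remaining 65 MB)
62 MB → memory block 3 (remaining 3 MB)
51 MB → memory block 4 (remaining 191 MB)
Final memory blocks: [367,145] [316,91,83] [303,75,69,62] [270,51].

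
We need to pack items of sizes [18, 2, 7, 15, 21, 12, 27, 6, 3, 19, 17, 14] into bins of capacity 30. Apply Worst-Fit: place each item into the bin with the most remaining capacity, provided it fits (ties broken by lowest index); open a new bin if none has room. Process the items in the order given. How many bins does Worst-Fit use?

bin 1: place 18, 12 left
bin 1: place 2, 10 left
bin 1: place 7, 3 left
bin 2: place 15, 15 left
bin 3: place 21, 9 left
bin 2: place 12, 3 left
bin 4: place 27, 3 left
bin 3: place 6, 3 left
bin 1: place 3, 0 left
bin 5: place 19, 11 left
bin 6: place 17, 13 left
bin 7: place 14, 16 left
Final bins: [18,2,7,3] [15,12] [21,6] [27] [19] [17] [14].

7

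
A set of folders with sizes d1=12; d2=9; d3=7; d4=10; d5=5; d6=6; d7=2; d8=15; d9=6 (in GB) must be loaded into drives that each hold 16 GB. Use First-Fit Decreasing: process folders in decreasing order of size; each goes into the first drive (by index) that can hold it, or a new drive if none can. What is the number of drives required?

5 drives

Sorted descending: 15, 12, 10, 9, 7, 6, 6, 5, 2.
drive 1: place 15 GB, 1 GB left
drive 2: place 12 GB, 4 GB left
drive 3: place 10 GB, 6 GB left
drive 4: place 9 GB, 7 GB left
drive 4: place 7 GB, 0 GB left
drive 3: place 6 GB, 0 GB left
drive 5: place 6 GB, 10 GB left
drive 5: place 5 GB, 5 GB left
drive 2: place 2 GB, 2 GB left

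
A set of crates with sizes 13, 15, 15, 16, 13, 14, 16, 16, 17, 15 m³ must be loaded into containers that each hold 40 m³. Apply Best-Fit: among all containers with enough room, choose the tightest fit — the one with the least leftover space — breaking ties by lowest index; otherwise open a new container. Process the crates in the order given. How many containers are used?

13 m³ → container 1 (remaining 27 m³)
15 m³ → container 1 (remaining 12 m³)
15 m³ → container 2 (remaining 25 m³)
16 m³ → container 2 (remaining 9 m³)
13 m³ → container 3 (remaining 27 m³)
14 m³ → container 3 (remaining 13 m³)
16 m³ → container 4 (remaining 24 m³)
16 m³ → container 4 (remaining 8 m³)
17 m³ → container 5 (remaining 23 m³)
15 m³ → container 5 (remaining 8 m³)

5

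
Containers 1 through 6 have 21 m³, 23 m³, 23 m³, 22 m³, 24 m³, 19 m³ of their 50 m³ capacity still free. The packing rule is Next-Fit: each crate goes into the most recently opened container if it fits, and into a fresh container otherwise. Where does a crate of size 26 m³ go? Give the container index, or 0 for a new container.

0

Next-Fit only looks at container 6, which has 19 m³ free.
26 m³ does not fit, so a new container is opened.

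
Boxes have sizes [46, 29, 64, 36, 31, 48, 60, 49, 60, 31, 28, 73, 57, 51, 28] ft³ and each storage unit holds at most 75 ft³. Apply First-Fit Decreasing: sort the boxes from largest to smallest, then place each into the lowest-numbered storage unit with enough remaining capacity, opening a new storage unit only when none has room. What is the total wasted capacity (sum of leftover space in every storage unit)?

209

Sorted descending: 73, 64, 60, 60, 57, 51, 49, 48, 46, 36, 31, 31, 29, 28, 28.
storage unit 1: place 73 ft³, 2 ft³ left
storage unit 2: place 64 ft³, 11 ft³ left
storage unit 3: place 60 ft³, 15 ft³ left
storage unit 4: place 60 ft³, 15 ft³ left
storage unit 5: place 57 ft³, 18 ft³ left
storage unit 6: place 51 ft³, 24 ft³ left
storage unit 7: place 49 ft³, 26 ft³ left
storage unit 8: place 48 ft³, 27 ft³ left
storage unit 9: place 46 ft³, 29 ft³ left
storage unit 10: place 36 ft³, 39 ft³ left
storage unit 10: place 31 ft³, 8 ft³ left
storage unit 11: place 31 ft³, 44 ft³ left
storage unit 9: place 29 ft³, 0 ft³ left
storage unit 11: place 28 ft³, 16 ft³ left
storage unit 12: place 28 ft³, 47 ft³ left
12 storage units × 75 ft³ = 900 ft³; used 691 ft³; unused 209 ft³.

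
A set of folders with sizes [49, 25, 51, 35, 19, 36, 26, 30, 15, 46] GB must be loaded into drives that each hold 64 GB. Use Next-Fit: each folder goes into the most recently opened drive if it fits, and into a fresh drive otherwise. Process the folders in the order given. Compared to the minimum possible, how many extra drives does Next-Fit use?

Next-Fit: [49] [25] [51] [35,19] [36,26] [30,15] [46] → 7 drives.
Total size 332 GB; any packing needs at least ⌈332/64⌉ = 6 drives.
An optimal packing achieves that bound: [51] [49,15] [46] [36,26] [35,25] [30,19] → 6 drives.
Excess: 7 − 6 = 1.

1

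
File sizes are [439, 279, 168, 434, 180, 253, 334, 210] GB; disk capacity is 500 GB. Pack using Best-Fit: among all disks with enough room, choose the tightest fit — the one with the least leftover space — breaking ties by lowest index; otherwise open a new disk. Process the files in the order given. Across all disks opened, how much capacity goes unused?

439 GB → disk 1 (remaining 61 GB)
279 GB → disk 2 (remaining 221 GB)
168 GB → disk 2 (remaining 53 GB)
434 GB → disk 3 (remaining 66 GB)
180 GB → disk 4 (remaining 320 GB)
253 GB → disk 4 (remaining 67 GB)
334 GB → disk 5 (remaining 166 GB)
210 GB → disk 6 (remaining 290 GB)
6 disks × 500 GB = 3000 GB; used 2297 GB; unused 703 GB.

703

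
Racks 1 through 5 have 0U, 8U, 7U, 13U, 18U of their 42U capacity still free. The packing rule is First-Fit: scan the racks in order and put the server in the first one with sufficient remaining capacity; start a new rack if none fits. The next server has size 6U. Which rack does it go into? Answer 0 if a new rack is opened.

2

Racks with room: rack 2 (8U), rack 3 (7U), rack 4 (13U), rack 5 (18U).
The first with room is rack 2.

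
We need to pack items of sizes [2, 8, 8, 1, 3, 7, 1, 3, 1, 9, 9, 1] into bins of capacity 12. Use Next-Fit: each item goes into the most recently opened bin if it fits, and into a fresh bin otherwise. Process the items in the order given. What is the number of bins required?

bin 1: place 2, 10 left
bin 1: place 8, 2 left
bin 2: place 8, 4 left
bin 2: place 1, 3 left
bin 2: place 3, 0 left
bin 3: place 7, 5 left
bin 3: place 1, 4 left
bin 3: place 3, 1 left
bin 3: place 1, 0 left
bin 4: place 9, 3 left
bin 5: place 9, 3 left
bin 5: place 1, 2 left

5 bins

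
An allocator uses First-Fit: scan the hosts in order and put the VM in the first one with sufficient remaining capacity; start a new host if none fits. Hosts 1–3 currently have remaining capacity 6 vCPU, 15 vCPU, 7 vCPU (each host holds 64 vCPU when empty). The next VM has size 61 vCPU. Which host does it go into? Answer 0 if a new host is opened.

No host has ≥ 61 vCPU free, so a new host is opened.

0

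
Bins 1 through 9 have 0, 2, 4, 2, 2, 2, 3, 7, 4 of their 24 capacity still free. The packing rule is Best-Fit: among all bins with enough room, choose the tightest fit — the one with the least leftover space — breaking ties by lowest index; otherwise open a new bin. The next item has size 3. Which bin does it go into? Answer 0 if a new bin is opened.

Bins with room: bin 3 (4), bin 7 (3), bin 8 (7), bin 9 (4).
Tightest fit is bin 7 with 3 free.

7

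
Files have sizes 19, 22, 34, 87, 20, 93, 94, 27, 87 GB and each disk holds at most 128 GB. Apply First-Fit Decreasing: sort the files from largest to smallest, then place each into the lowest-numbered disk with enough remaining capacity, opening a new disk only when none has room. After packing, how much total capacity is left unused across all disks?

29

Sorted descending: 94, 93, 87, 87, 34, 27, 22, 20, 19.
Put 94 GB in disk 1; 34 GB remain.
Put 93 GB in disk 2; 35 GB remain.
Put 87 GB in disk 3; 41 GB remain.
Put 87 GB in disk 4; 41 GB remain.
Put 34 GB in disk 1; 0 GB remain.
Put 27 GB in disk 2; 8 GB remain.
Put 22 GB in disk 3; 19 GB remain.
Put 20 GB in disk 4; 21 GB remain.
Put 19 GB in disk 3; 0 GB remain.
4 disks × 128 GB = 512 GB; used 483 GB; unused 29 GB.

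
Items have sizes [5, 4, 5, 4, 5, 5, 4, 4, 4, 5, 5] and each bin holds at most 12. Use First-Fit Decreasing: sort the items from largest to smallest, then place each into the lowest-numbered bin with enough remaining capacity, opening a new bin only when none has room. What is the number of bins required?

5 bins

Sorted descending: 5, 5, 5, 5, 5, 5, 4, 4, 4, 4, 4.
5 → bin 1 (remaining 7)
5 → bin 1 (remaining 2)
5 → bin 2 (remaining 7)
5 → bin 2 (remaining 2)
5 → bin 3 (remaining 7)
5 → bin 3 (remaining 2)
4 → bin 4 (remaining 8)
4 → bin 4 (remaining 4)
4 → bin 4 (remaining 0)
4 → bin 5 (remaining 8)
4 → bin 5 (remaining 4)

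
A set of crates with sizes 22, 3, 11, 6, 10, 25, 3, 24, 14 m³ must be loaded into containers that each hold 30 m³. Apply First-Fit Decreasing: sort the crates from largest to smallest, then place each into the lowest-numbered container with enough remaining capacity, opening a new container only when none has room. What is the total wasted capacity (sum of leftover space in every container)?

Sorted descending: 25, 24, 22, 14, 11, 10, 6, 3, 3.
Put 25 m³ in container 1; 5 m³ remain.
Put 24 m³ in container 2; 6 m³ remain.
Put 22 m³ in container 3; 8 m³ remain.
Put 14 m³ in container 4; 16 m³ remain.
Put 11 m³ in container 4; 5 m³ remain.
Put 10 m³ in container 5; 20 m³ remain.
Put 6 m³ in container 2; 0 m³ remain.
Put 3 m³ in container 1; 2 m³ remain.
Put 3 m³ in container 3; 5 m³ remain.
5 containers × 30 m³ = 150 m³; used 118 m³; unused 32 m³.

32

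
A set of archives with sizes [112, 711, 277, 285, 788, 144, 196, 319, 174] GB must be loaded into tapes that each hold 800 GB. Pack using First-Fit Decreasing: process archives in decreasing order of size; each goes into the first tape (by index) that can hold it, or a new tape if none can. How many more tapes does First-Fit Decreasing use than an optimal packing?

0

First-Fit Decreasing: [788] [711] [319,285,196] [277,174,144,112] → 4 tapes.
Total size 3006 GB; any packing needs at least ⌈3006/800⌉ = 4 tapes.
So 4 is already optimal.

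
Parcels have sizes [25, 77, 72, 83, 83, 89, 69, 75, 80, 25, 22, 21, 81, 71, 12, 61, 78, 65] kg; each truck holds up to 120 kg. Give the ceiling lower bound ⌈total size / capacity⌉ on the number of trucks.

10

Total size = 25 + 77 + 72 + 83 + 83 + 89 + 69 + 75 + 80 + 25 + 22 + 21 + 81 + 71 + 12 + 61 + 78 + 65 = 1089 kg.
⌈1089 / 120⌉ = 10.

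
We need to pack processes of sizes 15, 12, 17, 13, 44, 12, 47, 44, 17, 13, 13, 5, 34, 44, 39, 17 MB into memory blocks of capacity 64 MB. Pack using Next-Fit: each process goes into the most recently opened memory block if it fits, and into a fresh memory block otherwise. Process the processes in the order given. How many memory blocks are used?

8 memory blocks

15 MB → memory block 1 (remaining 49 MB)
12 MB → memory block 1 (remaining 37 MB)
17 MB → memory block 1 (remaining 20 MB)
13 MB → memory block 1 (remaining 7 MB)
44 MB → memory block 2 (remaining 20 MB)
12 MB → memory block 2 (remaining 8 MB)
47 MB → memory block 3 (remaining 17 MB)
44 MB → memory block 4 (remaining 20 MB)
17 MB → memory block 4 (remaining 3 MB)
13 MB → memory block 5 (remaining 51 MB)
13 MB → memory block 5 (remaining 38 MB)
5 MB → memory block 5 (remaining 33 MB)
34 MB → memory block 6 (remaining 30 MB)
44 MB → memory block 7 (remaining 20 MB)
39 MB → memory block 8 (remaining 25 MB)
17 MB → memory block 8 (remaining 8 MB)
Final memory blocks: [15,12,17,13] [44,12] [47] [44,17] [13,13,5] [34] [44] [39,17].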